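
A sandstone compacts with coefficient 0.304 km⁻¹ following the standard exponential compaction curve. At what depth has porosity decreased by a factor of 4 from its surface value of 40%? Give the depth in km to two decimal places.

4.56 km

n/n₀ = 1/4 ⇒ exp(−c·z) = 1/4 ⇒ z = ln(4) / c
z = 1.3863 / 0.304 = 4.560 km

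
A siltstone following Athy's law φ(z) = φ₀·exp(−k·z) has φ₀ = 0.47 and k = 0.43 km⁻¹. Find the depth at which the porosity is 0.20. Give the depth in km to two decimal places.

1.99 km

Invert Athy's law: z = ln(φ₀/φ) / k
z = ln(0.47/0.2) / 0.43 = ln(2.35) / 0.43 = 0.8544 / 0.43 = 1.987 km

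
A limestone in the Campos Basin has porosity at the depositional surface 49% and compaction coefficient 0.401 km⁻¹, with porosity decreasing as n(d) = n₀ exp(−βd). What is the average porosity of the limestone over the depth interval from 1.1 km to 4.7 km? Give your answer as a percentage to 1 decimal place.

16.7%

⟨n⟩ = (1/(d₂−d₁)) ∫ n₀ e^(−βd) dd = n₀·(e^(−β·d₁) − e^(−β·d₂)) / (β·(d₂−d₁))
e^(−0.401×1.1) = 0.6433; e^(−0.401×4.7) = 0.1519
⟨n⟩ = 0.49 × (0.6433 − 0.1519) / (0.401 × 3.6) = 0.49 × 0.3404 = 0.1668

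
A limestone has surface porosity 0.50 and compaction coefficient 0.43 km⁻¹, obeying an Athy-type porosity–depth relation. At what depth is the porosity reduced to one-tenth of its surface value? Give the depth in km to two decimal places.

phi/phi₀ = 1/10 ⇒ exp(−β·z) = 1/10 ⇒ z = ln(10) / β
z = 2.3026 / 0.43 = 5.355 km

5.35 km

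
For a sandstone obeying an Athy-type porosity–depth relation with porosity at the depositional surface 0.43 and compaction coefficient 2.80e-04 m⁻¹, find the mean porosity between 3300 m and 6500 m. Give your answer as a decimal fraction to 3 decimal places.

Working in km (1 km = 1000 m; c in km⁻¹ = c in m⁻¹ × 1000):
⟨phi⟩ = (1/(d₂−d₁)) ∫ phi₀ e^(−cd) dd = phi₀·(e^(−c·d₁) − e^(−c·d₂)) / (c·(d₂−d₁))
e^(−0.28×3.3) = 0.3969; e^(−0.28×6.5) = 0.1620
⟨phi⟩ = 0.43 × (0.3969 − 0.1620) / (0.28 × 3.2) = 0.43 × 0.2622 = 0.1127

0.113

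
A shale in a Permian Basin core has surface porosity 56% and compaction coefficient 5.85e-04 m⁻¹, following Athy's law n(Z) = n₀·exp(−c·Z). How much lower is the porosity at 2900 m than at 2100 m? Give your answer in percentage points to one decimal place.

6.1 percentage points

Working in km (1 km = 1000 m; c in km⁻¹ = c in m⁻¹ × 1000):
n(2.1) = 0.56·e^(−0.585×2.1) = 0.1639
n(2.9) = 0.56·e^(−0.585×2.9) = 0.1027
Δn = 0.1639 − 0.1027 = 0.0613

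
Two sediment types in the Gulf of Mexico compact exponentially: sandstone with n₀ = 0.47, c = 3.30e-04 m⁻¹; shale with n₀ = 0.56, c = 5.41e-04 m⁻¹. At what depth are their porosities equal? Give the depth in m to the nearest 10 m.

830 m

Working in km (1 km = 1000 m; c in km⁻¹ = c in m⁻¹ × 1000):
Set n₀ₐ e^(−cₐd) = n₀ᵦ e^(−cᵦd) ⇒ ln(n₀ₐ/n₀ᵦ) = (cₐ − cᵦ)·d
d = ln(0.47/0.56) / (0.33 − 0.541) = -0.1752 / -0.211 = 0.830 km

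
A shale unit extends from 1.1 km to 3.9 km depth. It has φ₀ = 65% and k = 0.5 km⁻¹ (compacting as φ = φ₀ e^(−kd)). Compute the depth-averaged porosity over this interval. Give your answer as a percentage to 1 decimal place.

⟨φ⟩ = (1/(d₂−d₁)) ∫ φ₀ e^(−kd) dd = φ₀·(e^(−k·d₁) − e^(−k·d₂)) / (k·(d₂−d₁))
e^(−0.5×1.1) = 0.5769; e^(−0.5×3.9) = 0.1423
⟨φ⟩ = 0.65 × (0.5769 − 0.1423) / (0.5 × 2.8) = 0.65 × 0.3105 = 0.2018

20.2%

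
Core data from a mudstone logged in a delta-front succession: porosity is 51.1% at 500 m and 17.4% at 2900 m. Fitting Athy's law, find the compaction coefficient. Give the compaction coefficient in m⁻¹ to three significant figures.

0.000449 m⁻¹

Working in km (1 km = 1000 m; c in km⁻¹ = c in m⁻¹ × 1000):
Athy: n(Z) = n₀ e^(−cZ) ⇒ n₁/n₂ = e^{c(Z₂−Z₁)} ⇒ c = ln(n₁/n₂)/(Z₂−Z₁)
c = ln(0.511/0.174) / (2.9 − 0.5) = ln(2.937) / 2.4 = 1.0773 / 2.4 = 0.4489 km⁻¹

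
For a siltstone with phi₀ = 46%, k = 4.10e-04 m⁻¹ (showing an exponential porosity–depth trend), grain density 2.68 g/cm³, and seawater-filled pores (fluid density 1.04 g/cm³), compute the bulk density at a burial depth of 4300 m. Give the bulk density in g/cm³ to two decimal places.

2.55 g/cm³

Working in km (1 km = 1000 m; k in km⁻¹ = k in m⁻¹ × 1000):
Porosity at depth: phi = 0.46·exp(−0.41×4.3) = 0.46×0.1715 = 0.0789
Bulk density: ρ_b = (1−phi)ρ_g + phi·ρ_f = 0.9211×2.68 + 0.0789×1.04
       = 2.469 + 0.082 = 2.551 g/cm³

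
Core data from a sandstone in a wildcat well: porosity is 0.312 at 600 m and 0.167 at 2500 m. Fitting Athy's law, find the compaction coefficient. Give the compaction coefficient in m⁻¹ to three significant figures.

Working in km (1 km = 1000 m; c in km⁻¹ = c in m⁻¹ × 1000):
Athy: φ(z) = φ₀ e^(−cz) ⇒ φ₁/φ₂ = e^{c(z₂−z₁)} ⇒ c = ln(φ₁/φ₂)/(z₂−z₁)
c = ln(0.312/0.167) / (2.5 − 0.6) = ln(1.868) / 1.9 = 0.6250 / 1.9 = 0.329 km⁻¹

0.000329 m⁻¹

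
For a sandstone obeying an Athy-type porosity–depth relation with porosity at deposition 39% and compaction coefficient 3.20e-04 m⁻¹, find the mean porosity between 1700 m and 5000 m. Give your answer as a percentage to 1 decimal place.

14.0%

Working in km (1 km = 1000 m; k in km⁻¹ = k in m⁻¹ × 1000):
⟨φ⟩ = (1/(Z₂−Z₁)) ∫ φ₀ e^(−kZ) dZ = φ₀·(e^(−k·Z₁) − e^(−k·Z₂)) / (k·(Z₂−Z₁))
e^(−0.32×1.7) = 0.5804; e^(−0.32×5) = 0.2019
⟨φ⟩ = 0.39 × (0.5804 − 0.2019) / (0.32 × 3.3) = 0.39 × 0.3585 = 0.1398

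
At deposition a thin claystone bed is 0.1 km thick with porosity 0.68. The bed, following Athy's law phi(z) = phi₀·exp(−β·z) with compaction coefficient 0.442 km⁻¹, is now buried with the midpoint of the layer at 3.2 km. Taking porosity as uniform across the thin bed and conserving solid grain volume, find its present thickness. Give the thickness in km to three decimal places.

0.038 km

Porosity at 3.2 km: phi = 0.68·exp(−0.442×3.2) = 0.1653
Solid-volume conservation: h(1−phi) = h₀(1−phi₀) ⇒ h = h₀·(1−phi₀)/(1−phi)
h = 0.1 × (1 − 0.68)/(1 − 0.1653) = 0.1 × 0.3834 = 0.0383 km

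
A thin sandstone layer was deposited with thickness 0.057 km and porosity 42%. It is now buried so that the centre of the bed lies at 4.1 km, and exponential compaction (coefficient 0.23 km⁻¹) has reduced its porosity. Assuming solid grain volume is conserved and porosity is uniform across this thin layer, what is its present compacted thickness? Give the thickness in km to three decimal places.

Porosity at 4.1 km: n = 0.42·exp(−0.23×4.1) = 0.1636
Solid-volume conservation: h(1−n) = h₀(1−n₀) ⇒ h = h₀·(1−n₀)/(1−n)
h = 0.057 × (1 − 0.42)/(1 − 0.1636) = 0.057 × 0.6934 = 0.0395 km

0.040 km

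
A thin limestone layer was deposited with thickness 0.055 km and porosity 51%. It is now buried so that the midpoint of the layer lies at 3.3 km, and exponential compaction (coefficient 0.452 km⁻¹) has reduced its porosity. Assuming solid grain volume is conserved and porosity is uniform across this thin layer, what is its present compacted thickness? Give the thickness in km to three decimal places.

Porosity at 3.3 km: n = 0.51·exp(−0.452×3.3) = 0.1148
Solid-volume conservation: h(1−n) = h₀(1−n₀) ⇒ h = h₀·(1−n₀)/(1−n)
h = 0.055 × (1 − 0.51)/(1 − 0.1148) = 0.055 × 0.5535 = 0.0304 km

0.030 km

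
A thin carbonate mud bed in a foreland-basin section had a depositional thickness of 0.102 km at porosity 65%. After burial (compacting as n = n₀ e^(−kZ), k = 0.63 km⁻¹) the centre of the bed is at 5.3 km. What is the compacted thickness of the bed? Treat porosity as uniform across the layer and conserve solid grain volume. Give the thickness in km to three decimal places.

0.037 km

Porosity at 5.3 km: n = 0.65·exp(−0.63×5.3) = 0.0231
Solid-volume conservation: h(1−n) = h₀(1−n₀) ⇒ h = h₀·(1−n₀)/(1−n)
h = 0.102 × (1 − 0.65)/(1 − 0.0231) = 0.102 × 0.3583 = 0.0365 km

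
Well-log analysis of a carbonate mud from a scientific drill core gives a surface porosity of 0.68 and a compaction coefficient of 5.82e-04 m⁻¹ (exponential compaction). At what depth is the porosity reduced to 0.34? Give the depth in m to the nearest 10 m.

1190 m

Working in km (1 km = 1000 m; c in km⁻¹ = c in m⁻¹ × 1000):
Invert Athy's law: Z = ln(phi₀/phi) / c
Z = ln(0.68/0.34) / 0.582 = ln(2) / 0.582 = 0.6931 / 0.582 = 1.191 km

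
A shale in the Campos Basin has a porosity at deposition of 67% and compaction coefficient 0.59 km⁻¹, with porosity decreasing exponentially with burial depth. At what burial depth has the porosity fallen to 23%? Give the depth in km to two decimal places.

1.81 km

Invert Athy's law: Z = ln(phi₀/phi) / k
Z = ln(0.67/0.23) / 0.59 = ln(2.913) / 0.59 = 1.0692 / 0.59 = 1.812 km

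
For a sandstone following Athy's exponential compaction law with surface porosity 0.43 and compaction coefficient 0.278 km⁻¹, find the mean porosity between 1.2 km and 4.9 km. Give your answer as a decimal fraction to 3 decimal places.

⟨phi⟩ = (1/(d₂−d₁)) ∫ phi₀ e^(−cd) dd = phi₀·(e^(−c·d₁) − e^(−c·d₂)) / (c·(d₂−d₁))
e^(−0.278×1.2) = 0.7163; e^(−0.278×4.9) = 0.2561
⟨phi⟩ = 0.43 × (0.7163 − 0.2561) / (0.278 × 3.7) = 0.43 × 0.4474 = 0.1924

0.192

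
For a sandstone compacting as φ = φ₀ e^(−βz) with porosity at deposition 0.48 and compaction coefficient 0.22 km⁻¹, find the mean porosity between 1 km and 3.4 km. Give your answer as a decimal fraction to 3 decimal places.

0.299

⟨φ⟩ = (1/(z₂−z₁)) ∫ φ₀ e^(−βz) dz = φ₀·(e^(−β·z₁) − e^(−β·z₂)) / (β·(z₂−z₁))
e^(−0.22×1) = 0.8025; e^(−0.22×3.4) = 0.4733
⟨φ⟩ = 0.48 × (0.8025 − 0.4733) / (0.22 × 2.4) = 0.48 × 0.6235 = 0.2993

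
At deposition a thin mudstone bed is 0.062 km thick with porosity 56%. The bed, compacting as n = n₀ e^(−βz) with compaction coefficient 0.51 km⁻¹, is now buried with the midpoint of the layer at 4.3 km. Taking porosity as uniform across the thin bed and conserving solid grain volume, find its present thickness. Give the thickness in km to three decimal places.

Porosity at 4.3 km: n = 0.56·exp(−0.51×4.3) = 0.0625
Solid-volume conservation: h(1−n) = h₀(1−n₀) ⇒ h = h₀·(1−n₀)/(1−n)
h = 0.062 × (1 − 0.56)/(1 − 0.0625) = 0.062 × 0.4693 = 0.0291 km

0.029 km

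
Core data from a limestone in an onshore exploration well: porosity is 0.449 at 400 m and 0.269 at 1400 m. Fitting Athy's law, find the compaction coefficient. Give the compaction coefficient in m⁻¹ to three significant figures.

Working in km (1 km = 1000 m; β in km⁻¹ = β in m⁻¹ × 1000):
Athy: n(d) = n₀ e^(−βd) ⇒ n₁/n₂ = e^{β(d₂−d₁)} ⇒ β = ln(n₁/n₂)/(d₂−d₁)
β = ln(0.449/0.269) / (1.4 − 0.4) = ln(1.669) / 1 = 0.5123 / 1 = 0.5123 km⁻¹

0.000512 m⁻¹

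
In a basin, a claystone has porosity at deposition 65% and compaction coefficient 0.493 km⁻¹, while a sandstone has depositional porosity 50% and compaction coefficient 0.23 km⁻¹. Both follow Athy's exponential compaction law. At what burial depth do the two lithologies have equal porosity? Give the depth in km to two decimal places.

1.00 km

Set φ₀ₐ e^(−kₐZ) = φ₀ᵦ e^(−kᵦZ) ⇒ ln(φ₀ₐ/φ₀ᵦ) = (kₐ − kᵦ)·Z
Z = ln(0.65/0.5) / (0.493 − 0.23) = 0.2624 / 0.263 = 0.998 km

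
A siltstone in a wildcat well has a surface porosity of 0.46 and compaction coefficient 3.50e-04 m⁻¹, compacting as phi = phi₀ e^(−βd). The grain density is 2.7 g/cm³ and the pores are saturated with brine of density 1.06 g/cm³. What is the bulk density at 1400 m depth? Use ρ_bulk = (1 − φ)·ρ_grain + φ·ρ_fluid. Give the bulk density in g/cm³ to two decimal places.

Working in km (1 km = 1000 m; β in km⁻¹ = β in m⁻¹ × 1000):
Porosity at depth: phi = 0.46·exp(−0.35×1.4) = 0.46×0.6126 = 0.2818
Bulk density: ρ_b = (1−phi)ρ_g + phi·ρ_f = 0.7182×2.7 + 0.2818×1.06
       = 1.939 + 0.299 = 2.238 g/cm³

2.24 g/cm³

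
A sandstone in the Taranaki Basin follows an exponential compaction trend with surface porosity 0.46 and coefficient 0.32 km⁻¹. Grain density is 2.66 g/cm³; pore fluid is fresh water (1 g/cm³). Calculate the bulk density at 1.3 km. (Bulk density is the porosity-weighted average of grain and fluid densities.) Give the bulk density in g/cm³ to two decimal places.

Porosity at depth: phi = 0.46·exp(−0.32×1.3) = 0.46×0.6597 = 0.3035
Bulk density: ρ_b = (1−phi)ρ_g + phi·ρ_f = 0.6965×2.66 + 0.3035×1
       = 1.853 + 0.303 = 2.156 g/cm³

2.16 g/cm³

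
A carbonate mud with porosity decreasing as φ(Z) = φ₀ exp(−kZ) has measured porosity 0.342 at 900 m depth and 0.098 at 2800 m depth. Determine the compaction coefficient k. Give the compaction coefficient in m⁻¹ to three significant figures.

Working in km (1 km = 1000 m; k in km⁻¹ = k in m⁻¹ × 1000):
Athy: φ(Z) = φ₀ e^(−kZ) ⇒ φ₁/φ₂ = e^{k(Z₂−Z₁)} ⇒ k = ln(φ₁/φ₂)/(Z₂−Z₁)
k = ln(0.342/0.098) / (2.8 − 0.9) = ln(3.49) / 1.9 = 1.2498 / 1.9 = 0.6578 km⁻¹

0.000658 m⁻¹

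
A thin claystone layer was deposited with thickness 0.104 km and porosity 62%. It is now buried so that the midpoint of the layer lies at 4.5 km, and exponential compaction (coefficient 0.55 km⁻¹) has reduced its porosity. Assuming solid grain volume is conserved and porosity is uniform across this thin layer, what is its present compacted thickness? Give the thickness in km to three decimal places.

0.042 km

Porosity at 4.5 km: φ = 0.62·exp(−0.55×4.5) = 0.0522
Solid-volume conservation: h(1−φ) = h₀(1−φ₀) ⇒ h = h₀·(1−φ₀)/(1−φ)
h = 0.104 × (1 − 0.62)/(1 − 0.0522) = 0.104 × 0.4009 = 0.0417 km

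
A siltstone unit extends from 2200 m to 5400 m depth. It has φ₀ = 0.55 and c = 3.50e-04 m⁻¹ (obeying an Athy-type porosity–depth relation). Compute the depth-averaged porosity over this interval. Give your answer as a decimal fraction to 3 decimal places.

0.153

Working in km (1 km = 1000 m; c in km⁻¹ = c in m⁻¹ × 1000):
⟨φ⟩ = (1/(Z₂−Z₁)) ∫ φ₀ e^(−cZ) dZ = φ₀·(e^(−c·Z₁) − e^(−c·Z₂)) / (c·(Z₂−Z₁))
e^(−0.35×2.2) = 0.4630; e^(−0.35×5.4) = 0.1511
⟨φ⟩ = 0.55 × (0.4630 − 0.1511) / (0.35 × 3.2) = 0.55 × 0.2785 = 0.1532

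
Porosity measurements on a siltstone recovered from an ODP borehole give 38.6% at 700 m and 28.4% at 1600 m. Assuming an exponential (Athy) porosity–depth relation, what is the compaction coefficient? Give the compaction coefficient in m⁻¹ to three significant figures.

Working in km (1 km = 1000 m; c in km⁻¹ = c in m⁻¹ × 1000):
Athy: phi(z) = phi₀ e^(−cz) ⇒ phi₁/phi₂ = e^{c(z₂−z₁)} ⇒ c = ln(phi₁/phi₂)/(z₂−z₁)
c = ln(0.386/0.284) / (1.6 − 0.7) = ln(1.359) / 0.9 = 0.3069 / 0.9 = 0.341 km⁻¹

0.000341 m⁻¹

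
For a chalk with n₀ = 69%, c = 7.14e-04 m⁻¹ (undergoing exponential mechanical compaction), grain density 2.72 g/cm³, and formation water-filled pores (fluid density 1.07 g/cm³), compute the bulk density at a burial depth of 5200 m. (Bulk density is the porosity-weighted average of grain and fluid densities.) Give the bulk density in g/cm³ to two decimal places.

Working in km (1 km = 1000 m; c in km⁻¹ = c in m⁻¹ × 1000):
Porosity at depth: n = 0.69·exp(−0.714×5.2) = 0.69×0.0244 = 0.0168
Bulk density: ρ_b = (1−n)ρ_g + n·ρ_f = 0.9832×2.72 + 0.0168×1.07
       = 2.674 + 0.018 = 2.692 g/cm³

2.69 g/cm³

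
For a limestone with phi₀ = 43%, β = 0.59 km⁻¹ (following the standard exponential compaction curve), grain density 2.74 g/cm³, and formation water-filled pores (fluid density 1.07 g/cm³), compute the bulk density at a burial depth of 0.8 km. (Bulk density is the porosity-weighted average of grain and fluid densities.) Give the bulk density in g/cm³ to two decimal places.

2.29 g/cm³

Porosity at depth: phi = 0.43·exp(−0.59×0.8) = 0.43×0.6238 = 0.2682
Bulk density: ρ_b = (1−phi)ρ_g + phi·ρ_f = 0.7318×2.74 + 0.2682×1.07
       = 2.005 + 0.287 = 2.292 g/cm³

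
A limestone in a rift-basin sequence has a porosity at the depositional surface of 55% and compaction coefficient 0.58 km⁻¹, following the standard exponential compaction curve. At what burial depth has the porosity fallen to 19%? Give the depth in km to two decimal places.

1.83 km

Invert Athy's law: z = ln(phi₀/phi) / k
z = ln(0.55/0.19) / 0.58 = ln(2.895) / 0.58 = 1.0629 / 0.58 = 1.833 km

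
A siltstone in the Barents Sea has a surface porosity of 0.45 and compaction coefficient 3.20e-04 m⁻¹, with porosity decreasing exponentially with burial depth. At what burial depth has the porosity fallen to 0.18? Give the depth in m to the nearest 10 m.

2860 m

Working in km (1 km = 1000 m; β in km⁻¹ = β in m⁻¹ × 1000):
Invert Athy's law: Z = ln(φ₀/φ) / β
Z = ln(0.45/0.18) / 0.32 = ln(2.5) / 0.32 = 0.9163 / 0.32 = 2.863 km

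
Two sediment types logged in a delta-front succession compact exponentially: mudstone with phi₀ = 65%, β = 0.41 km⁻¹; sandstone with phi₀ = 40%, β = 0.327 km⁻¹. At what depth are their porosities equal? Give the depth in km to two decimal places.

Set phi₀ₐ e^(−βₐz) = phi₀ᵦ e^(−βᵦz) ⇒ ln(phi₀ₐ/phi₀ᵦ) = (βₐ − βᵦ)·z
z = ln(0.65/0.4) / (0.41 − 0.327) = 0.4855 / 0.083 = 5.849 km

5.85 km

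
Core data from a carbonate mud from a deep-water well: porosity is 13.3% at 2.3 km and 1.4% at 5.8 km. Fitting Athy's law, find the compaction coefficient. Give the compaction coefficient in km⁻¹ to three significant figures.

Athy: n(z) = n₀ e^(−cz) ⇒ n₁/n₂ = e^{c(z₂−z₁)} ⇒ c = ln(n₁/n₂)/(z₂−z₁)
c = ln(0.133/0.014) / (5.8 − 2.3) = ln(9.5) / 3.5 = 2.2513 / 3.5 = 0.6432 km⁻¹

0.643 km⁻¹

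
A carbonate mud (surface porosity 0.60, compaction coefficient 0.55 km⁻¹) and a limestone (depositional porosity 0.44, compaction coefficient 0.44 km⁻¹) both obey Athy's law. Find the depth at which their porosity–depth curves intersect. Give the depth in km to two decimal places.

2.82 km

Set phi₀ₐ e^(−cₐZ) = phi₀ᵦ e^(−cᵦZ) ⇒ ln(phi₀ₐ/phi₀ᵦ) = (cₐ − cᵦ)·Z
Z = ln(0.6/0.44) / (0.55 − 0.44) = 0.3102 / 0.11 = 2.820 km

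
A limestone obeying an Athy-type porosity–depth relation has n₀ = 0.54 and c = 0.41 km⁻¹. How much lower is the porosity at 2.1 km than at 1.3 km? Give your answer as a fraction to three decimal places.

n(1.3) = 0.54·e^(−0.41×1.3) = 0.3169
n(2.1) = 0.54·e^(−0.41×2.1) = 0.2283
Δn = 0.3169 − 0.2283 = 0.0886

0.089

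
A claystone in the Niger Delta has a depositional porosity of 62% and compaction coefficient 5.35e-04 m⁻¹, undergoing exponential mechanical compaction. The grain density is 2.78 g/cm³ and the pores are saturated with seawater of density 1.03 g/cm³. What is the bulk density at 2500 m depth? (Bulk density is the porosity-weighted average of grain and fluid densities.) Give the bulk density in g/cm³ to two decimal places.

Working in km (1 km = 1000 m; β in km⁻¹ = β in m⁻¹ × 1000):
Porosity at depth: φ = 0.62·exp(−0.535×2.5) = 0.62×0.2625 = 0.1628
Bulk density: ρ_b = (1−φ)ρ_g + φ·ρ_f = 0.8372×2.78 + 0.1628×1.03
       = 2.328 + 0.168 = 2.495 g/cm³

2.50 g/cm³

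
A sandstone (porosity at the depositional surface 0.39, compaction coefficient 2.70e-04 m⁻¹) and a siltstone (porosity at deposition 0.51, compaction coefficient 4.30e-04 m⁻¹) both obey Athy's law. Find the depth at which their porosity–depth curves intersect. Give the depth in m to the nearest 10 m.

Working in km (1 km = 1000 m; c in km⁻¹ = c in m⁻¹ × 1000):
Set φ₀ₐ e^(−cₐz) = φ₀ᵦ e^(−cᵦz) ⇒ ln(φ₀ₐ/φ₀ᵦ) = (cₐ − cᵦ)·z
z = ln(0.39/0.51) / (0.27 − 0.43) = -0.2683 / -0.16 = 1.677 km

1680 m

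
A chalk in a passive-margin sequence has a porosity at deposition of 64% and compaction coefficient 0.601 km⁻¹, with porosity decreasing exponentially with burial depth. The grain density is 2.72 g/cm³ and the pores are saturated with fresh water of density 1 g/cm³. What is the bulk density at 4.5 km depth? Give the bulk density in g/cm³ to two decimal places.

Porosity at depth: n = 0.64·exp(−0.601×4.5) = 0.64×0.0669 = 0.0428
Bulk density: ρ_b = (1−n)ρ_g + n·ρ_f = 0.9572×2.72 + 0.0428×1
       = 2.604 + 0.043 = 2.646 g/cm³

2.65 g/cm³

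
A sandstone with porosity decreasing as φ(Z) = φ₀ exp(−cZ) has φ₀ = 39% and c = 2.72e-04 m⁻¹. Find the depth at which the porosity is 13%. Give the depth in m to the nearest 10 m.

Working in km (1 km = 1000 m; c in km⁻¹ = c in m⁻¹ × 1000):
Invert Athy's law: Z = ln(φ₀/φ) / c
Z = ln(0.39/0.13) / 0.272 = ln(3) / 0.272 = 1.0986 / 0.272 = 4.039 km

4040 m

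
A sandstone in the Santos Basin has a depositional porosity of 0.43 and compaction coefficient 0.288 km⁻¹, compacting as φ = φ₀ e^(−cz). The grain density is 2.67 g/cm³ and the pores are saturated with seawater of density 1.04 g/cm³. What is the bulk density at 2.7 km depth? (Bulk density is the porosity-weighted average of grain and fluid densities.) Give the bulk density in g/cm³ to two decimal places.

Porosity at depth: φ = 0.43·exp(−0.288×2.7) = 0.43×0.4595 = 0.1976
Bulk density: ρ_b = (1−φ)ρ_g + φ·ρ_f = 0.8024×2.67 + 0.1976×1.04
       = 2.142 + 0.205 = 2.348 g/cm³

2.35 g/cm³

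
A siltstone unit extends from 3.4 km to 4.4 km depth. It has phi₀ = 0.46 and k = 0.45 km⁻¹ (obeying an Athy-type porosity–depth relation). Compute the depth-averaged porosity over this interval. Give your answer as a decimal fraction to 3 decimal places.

⟨phi⟩ = (1/(z₂−z₁)) ∫ phi₀ e^(−kz) dz = phi₀·(e^(−k·z₁) − e^(−k·z₂)) / (k·(z₂−z₁))
e^(−0.45×3.4) = 0.2165; e^(−0.45×4.4) = 0.1381
⟨phi⟩ = 0.46 × (0.2165 − 0.1381) / (0.45 × 1) = 0.46 × 0.1744 = 0.0802

0.080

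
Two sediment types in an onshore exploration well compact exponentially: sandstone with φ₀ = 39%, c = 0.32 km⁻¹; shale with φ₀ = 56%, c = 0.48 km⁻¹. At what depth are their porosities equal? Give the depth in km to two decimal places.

Set φ₀ₐ e^(−cₐz) = φ₀ᵦ e^(−cᵦz) ⇒ ln(φ₀ₐ/φ₀ᵦ) = (cₐ − cᵦ)·z
z = ln(0.39/0.56) / (0.32 − 0.48) = -0.3618 / -0.16 = 2.261 km

2.26 km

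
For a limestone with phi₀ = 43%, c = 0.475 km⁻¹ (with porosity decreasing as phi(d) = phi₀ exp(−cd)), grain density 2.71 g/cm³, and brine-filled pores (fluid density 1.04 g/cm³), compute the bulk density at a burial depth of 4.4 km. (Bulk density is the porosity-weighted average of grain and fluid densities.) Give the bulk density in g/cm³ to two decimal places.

2.62 g/cm³

Porosity at depth: phi = 0.43·exp(−0.475×4.4) = 0.43×0.1237 = 0.0532
Bulk density: ρ_b = (1−phi)ρ_g + phi·ρ_f = 0.9468×2.71 + 0.0532×1.04
       = 2.566 + 0.055 = 2.621 g/cm³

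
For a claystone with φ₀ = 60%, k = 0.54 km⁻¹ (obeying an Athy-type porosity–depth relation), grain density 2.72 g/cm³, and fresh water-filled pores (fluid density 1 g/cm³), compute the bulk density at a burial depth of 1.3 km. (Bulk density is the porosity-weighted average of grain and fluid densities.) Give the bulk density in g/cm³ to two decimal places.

2.21 g/cm³

Porosity at depth: φ = 0.6·exp(−0.54×1.3) = 0.6×0.4956 = 0.2974
Bulk density: ρ_b = (1−φ)ρ_g + φ·ρ_f = 0.7026×2.72 + 0.2974×1
       = 1.911 + 0.297 = 2.209 g/cm³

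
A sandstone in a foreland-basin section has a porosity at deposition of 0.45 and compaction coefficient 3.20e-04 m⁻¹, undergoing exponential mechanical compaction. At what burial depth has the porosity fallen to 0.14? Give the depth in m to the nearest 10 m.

3650 m

Working in km (1 km = 1000 m; β in km⁻¹ = β in m⁻¹ × 1000):
Invert Athy's law: Z = ln(n₀/n) / β
Z = ln(0.45/0.14) / 0.32 = ln(3.214) / 0.32 = 1.1676 / 0.32 = 3.649 km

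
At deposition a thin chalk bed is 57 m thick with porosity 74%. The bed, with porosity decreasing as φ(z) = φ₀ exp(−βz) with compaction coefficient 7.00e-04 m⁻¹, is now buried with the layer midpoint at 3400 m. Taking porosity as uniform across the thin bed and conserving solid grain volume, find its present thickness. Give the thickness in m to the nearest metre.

16 m

Working in km (1 km = 1000 m; β in km⁻¹ = β in m⁻¹ × 1000):
Porosity at 3.4 km: φ = 0.74·exp(−0.7×3.4) = 0.0685
Solid-volume conservation: h(1−φ) = h₀(1−φ₀) ⇒ h = h₀·(1−φ₀)/(1−φ)
h = 0.057 × (1 − 0.74)/(1 − 0.0685) = 0.057 × 0.2791 = 0.0159 km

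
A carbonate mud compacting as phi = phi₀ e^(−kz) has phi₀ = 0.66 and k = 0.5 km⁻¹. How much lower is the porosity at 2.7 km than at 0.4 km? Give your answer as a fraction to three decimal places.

0.369

phi(0.4) = 0.66·e^(−0.5×0.4) = 0.5404
phi(2.7) = 0.66·e^(−0.5×2.7) = 0.1711
Δphi = 0.5404 − 0.1711 = 0.3693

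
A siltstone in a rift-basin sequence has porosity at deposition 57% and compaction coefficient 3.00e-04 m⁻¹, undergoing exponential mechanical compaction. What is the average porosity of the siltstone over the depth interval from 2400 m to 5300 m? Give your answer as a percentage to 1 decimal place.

18.5%

Working in km (1 km = 1000 m; β in km⁻¹ = β in m⁻¹ × 1000):
⟨phi⟩ = (1/(Z₂−Z₁)) ∫ phi₀ e^(−βZ) dZ = phi₀·(e^(−β·Z₁) − e^(−β·Z₂)) / (β·(Z₂−Z₁))
e^(−0.3×2.4) = 0.4868; e^(−0.3×5.3) = 0.2039
⟨phi⟩ = 0.57 × (0.4868 − 0.2039) / (0.3 × 2.9) = 0.57 × 0.3251 = 0.1853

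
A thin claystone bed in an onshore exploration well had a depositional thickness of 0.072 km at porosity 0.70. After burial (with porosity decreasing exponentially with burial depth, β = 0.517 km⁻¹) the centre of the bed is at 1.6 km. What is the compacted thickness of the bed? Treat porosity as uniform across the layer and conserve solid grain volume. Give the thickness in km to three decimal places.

0.031 km

Porosity at 1.6 km: phi = 0.7·exp(−0.517×1.6) = 0.3061
Solid-volume conservation: h(1−phi) = h₀(1−phi₀) ⇒ h = h₀·(1−phi₀)/(1−phi)
h = 0.072 × (1 − 0.7)/(1 − 0.3061) = 0.072 × 0.4323 = 0.0311 km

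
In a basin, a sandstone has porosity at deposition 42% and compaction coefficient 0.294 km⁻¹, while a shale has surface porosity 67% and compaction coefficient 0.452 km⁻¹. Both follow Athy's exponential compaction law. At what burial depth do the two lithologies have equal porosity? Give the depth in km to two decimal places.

2.96 km

Set phi₀ₐ e^(−βₐZ) = phi₀ᵦ e^(−βᵦZ) ⇒ ln(phi₀ₐ/phi₀ᵦ) = (βₐ − βᵦ)·Z
Z = ln(0.42/0.67) / (0.294 − 0.452) = -0.4670 / -0.158 = 2.956 km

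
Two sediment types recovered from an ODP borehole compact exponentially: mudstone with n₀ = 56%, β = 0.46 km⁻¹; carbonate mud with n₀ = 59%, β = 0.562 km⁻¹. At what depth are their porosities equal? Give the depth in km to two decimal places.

0.51 km

Set n₀ₐ e^(−βₐz) = n₀ᵦ e^(−βᵦz) ⇒ ln(n₀ₐ/n₀ᵦ) = (βₐ − βᵦ)·z
z = ln(0.56/0.59) / (0.46 − 0.562) = -0.0522 / -0.102 = 0.512 km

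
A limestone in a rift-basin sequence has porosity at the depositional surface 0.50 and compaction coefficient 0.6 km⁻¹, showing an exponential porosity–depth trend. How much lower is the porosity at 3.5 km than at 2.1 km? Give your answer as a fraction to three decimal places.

phi(2.1) = 0.5·e^(−0.6×2.1) = 0.1418
phi(3.5) = 0.5·e^(−0.6×3.5) = 0.0612
Δphi = 0.1418 − 0.0612 = 0.0806

0.081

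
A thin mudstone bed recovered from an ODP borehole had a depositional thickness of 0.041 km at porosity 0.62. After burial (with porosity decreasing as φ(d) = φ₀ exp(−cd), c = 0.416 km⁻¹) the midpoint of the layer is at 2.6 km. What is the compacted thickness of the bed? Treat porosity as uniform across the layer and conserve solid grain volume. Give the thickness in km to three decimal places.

Porosity at 2.6 km: φ = 0.62·exp(−0.416×2.6) = 0.2102
Solid-volume conservation: h(1−φ) = h₀(1−φ₀) ⇒ h = h₀·(1−φ₀)/(1−φ)
h = 0.041 × (1 − 0.62)/(1 − 0.2102) = 0.041 × 0.4811 = 0.0197 km

0.020 km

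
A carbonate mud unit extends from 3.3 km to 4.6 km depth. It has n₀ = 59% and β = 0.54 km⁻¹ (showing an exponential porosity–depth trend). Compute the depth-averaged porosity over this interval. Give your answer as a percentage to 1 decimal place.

7.1%

⟨n⟩ = (1/(Z₂−Z₁)) ∫ n₀ e^(−βZ) dZ = n₀·(e^(−β·Z₁) − e^(−β·Z₂)) / (β·(Z₂−Z₁))
e^(−0.54×3.3) = 0.1683; e^(−0.54×4.6) = 0.0834
⟨n⟩ = 0.59 × (0.1683 − 0.0834) / (0.54 × 1.3) = 0.59 × 0.1209 = 0.0713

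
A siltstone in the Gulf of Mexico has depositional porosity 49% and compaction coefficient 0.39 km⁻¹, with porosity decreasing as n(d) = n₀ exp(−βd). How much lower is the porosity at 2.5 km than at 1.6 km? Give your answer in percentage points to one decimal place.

7.8 percentage points

n(1.6) = 0.49·e^(−0.39×1.6) = 0.2625
n(2.5) = 0.49·e^(−0.39×2.5) = 0.1848
Δn = 0.2625 − 0.1848 = 0.0777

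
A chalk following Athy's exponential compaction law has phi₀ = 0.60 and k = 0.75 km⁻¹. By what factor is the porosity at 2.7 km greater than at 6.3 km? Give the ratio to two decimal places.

phi(z₁)/phi(z₂) = e^(−k·z₁)/e^(−k·z₂) = e^{k(z₂−z₁)}
= exp(0.75 × 3.6) = exp(2.7) = 14.8797

14.88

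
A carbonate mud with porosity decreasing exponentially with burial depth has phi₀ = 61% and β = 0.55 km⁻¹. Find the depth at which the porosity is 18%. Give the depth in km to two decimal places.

Invert Athy's law: Z = ln(phi₀/phi) / β
Z = ln(0.61/0.18) / 0.55 = ln(3.389) / 0.55 = 1.2205 / 0.55 = 2.219 km

2.22 km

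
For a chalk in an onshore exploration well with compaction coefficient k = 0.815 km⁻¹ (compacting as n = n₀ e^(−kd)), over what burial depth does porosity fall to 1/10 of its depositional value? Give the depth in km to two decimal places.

n/n₀ = 1/10 ⇒ exp(−k·d) = 1/10 ⇒ d = ln(10) / k
d = 2.3026 / 0.815 = 2.825 km

2.83 km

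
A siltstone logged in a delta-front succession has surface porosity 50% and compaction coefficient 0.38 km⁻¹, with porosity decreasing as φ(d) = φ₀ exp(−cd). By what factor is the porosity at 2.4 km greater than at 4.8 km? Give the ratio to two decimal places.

2.49

φ(d₁)/φ(d₂) = e^(−c·d₁)/e^(−c·d₂) = e^{c(d₂−d₁)}
= exp(0.38 × 2.4) = exp(0.912) = 2.4893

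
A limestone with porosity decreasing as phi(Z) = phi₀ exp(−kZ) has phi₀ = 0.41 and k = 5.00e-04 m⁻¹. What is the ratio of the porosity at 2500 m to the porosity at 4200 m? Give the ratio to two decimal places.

Working in km (1 km = 1000 m; k in km⁻¹ = k in m⁻¹ × 1000):
phi(Z₁)/phi(Z₂) = e^(−k·Z₁)/e^(−k·Z₂) = e^{k(Z₂−Z₁)}
= exp(0.5 × 1.7) = exp(0.85) = 2.3396

2.34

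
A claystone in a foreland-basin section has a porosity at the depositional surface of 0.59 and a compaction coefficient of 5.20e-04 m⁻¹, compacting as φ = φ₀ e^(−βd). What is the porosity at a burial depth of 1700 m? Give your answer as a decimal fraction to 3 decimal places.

Working in km (1 km = 1000 m; β in km⁻¹ = β in m⁻¹ × 1000):
φ = φ₀·exp(−β·d) = 0.59 × exp(−0.52 × 1.7) = 0.59 × exp(−0.884)
  = 0.59 × 0.4131 = 0.2437

0.244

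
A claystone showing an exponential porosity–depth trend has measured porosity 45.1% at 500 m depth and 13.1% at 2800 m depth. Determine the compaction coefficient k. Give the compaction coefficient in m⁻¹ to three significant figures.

Working in km (1 km = 1000 m; k in km⁻¹ = k in m⁻¹ × 1000):
Athy: n(z) = n₀ e^(−kz) ⇒ n₁/n₂ = e^{k(z₂−z₁)} ⇒ k = ln(n₁/n₂)/(z₂−z₁)
k = ln(0.451/0.131) / (2.8 − 0.5) = ln(3.443) / 2.3 = 1.2363 / 2.3 = 0.5375 km⁻¹

0.000538 m⁻¹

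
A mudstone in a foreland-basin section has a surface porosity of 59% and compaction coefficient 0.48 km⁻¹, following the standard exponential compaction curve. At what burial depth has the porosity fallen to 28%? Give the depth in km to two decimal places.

Invert Athy's law: z = ln(φ₀/φ) / c
z = ln(0.59/0.28) / 0.48 = ln(2.107) / 0.48 = 0.7453 / 0.48 = 1.553 km

1.55 km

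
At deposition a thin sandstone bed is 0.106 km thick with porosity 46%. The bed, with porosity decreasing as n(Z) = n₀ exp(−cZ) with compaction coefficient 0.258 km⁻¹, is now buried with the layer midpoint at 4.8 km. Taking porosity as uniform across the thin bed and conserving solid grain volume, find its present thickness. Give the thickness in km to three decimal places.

0.066 km

Porosity at 4.8 km: n = 0.46·exp(−0.258×4.8) = 0.1333
Solid-volume conservation: h(1−n) = h₀(1−n₀) ⇒ h = h₀·(1−n₀)/(1−n)
h = 0.106 × (1 − 0.46)/(1 − 0.1333) = 0.106 × 0.6231 = 0.0660 km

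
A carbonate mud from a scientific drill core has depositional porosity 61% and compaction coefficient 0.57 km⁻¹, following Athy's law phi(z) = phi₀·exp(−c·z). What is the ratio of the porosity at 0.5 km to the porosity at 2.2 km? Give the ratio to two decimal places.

2.64

phi(z₁)/phi(z₂) = e^(−c·z₁)/e^(−c·z₂) = e^{c(z₂−z₁)}
= exp(0.57 × 1.7) = exp(0.969) = 2.6353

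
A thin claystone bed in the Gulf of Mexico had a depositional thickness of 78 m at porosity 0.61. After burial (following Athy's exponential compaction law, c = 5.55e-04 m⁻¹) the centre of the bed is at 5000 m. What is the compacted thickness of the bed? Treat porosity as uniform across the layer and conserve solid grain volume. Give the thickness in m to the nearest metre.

Working in km (1 km = 1000 m; c in km⁻¹ = c in m⁻¹ × 1000):
Porosity at 5 km: φ = 0.61·exp(−0.555×5) = 0.0380
Solid-volume conservation: h(1−φ) = h₀(1−φ₀) ⇒ h = h₀·(1−φ₀)/(1−φ)
h = 0.078 × (1 − 0.61)/(1 − 0.0380) = 0.078 × 0.4054 = 0.0316 km

32 m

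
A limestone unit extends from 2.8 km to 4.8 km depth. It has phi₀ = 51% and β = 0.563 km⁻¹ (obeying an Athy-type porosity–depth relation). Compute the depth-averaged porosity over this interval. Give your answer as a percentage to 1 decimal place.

6.3%

⟨phi⟩ = (1/(z₂−z₁)) ∫ phi₀ e^(−βz) dz = phi₀·(e^(−β·z₁) − e^(−β·z₂)) / (β·(z₂−z₁))
e^(−0.563×2.8) = 0.2067; e^(−0.563×4.8) = 0.0670
⟨phi⟩ = 0.51 × (0.2067 − 0.0670) / (0.563 × 2) = 0.51 × 0.1240 = 0.0633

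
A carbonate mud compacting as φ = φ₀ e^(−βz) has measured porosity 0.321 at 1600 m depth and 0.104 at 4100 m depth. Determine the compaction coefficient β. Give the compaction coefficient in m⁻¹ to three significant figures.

Working in km (1 km = 1000 m; β in km⁻¹ = β in m⁻¹ × 1000):
Athy: φ(z) = φ₀ e^(−βz) ⇒ φ₁/φ₂ = e^{β(z₂−z₁)} ⇒ β = ln(φ₁/φ₂)/(z₂−z₁)
β = ln(0.321/0.104) / (4.1 − 1.6) = ln(3.087) / 2.5 = 1.1271 / 2.5 = 0.4508 km⁻¹

0.000451 m⁻¹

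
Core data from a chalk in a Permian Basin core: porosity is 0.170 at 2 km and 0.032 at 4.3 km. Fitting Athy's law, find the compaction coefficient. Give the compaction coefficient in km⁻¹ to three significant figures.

Athy: phi(d) = phi₀ e^(−kd) ⇒ phi₁/phi₂ = e^{k(d₂−d₁)} ⇒ k = ln(phi₁/phi₂)/(d₂−d₁)
k = ln(0.17/0.032) / (4.3 − 2) = ln(5.312) / 2.3 = 1.6701 / 2.3 = 0.7261 km⁻¹

0.726 km⁻¹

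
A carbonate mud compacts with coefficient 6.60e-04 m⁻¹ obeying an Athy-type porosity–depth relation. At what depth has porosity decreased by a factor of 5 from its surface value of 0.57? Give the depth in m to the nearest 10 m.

Working in km (1 km = 1000 m; k in km⁻¹ = k in m⁻¹ × 1000):
φ/φ₀ = 1/5 ⇒ exp(−k·d) = 1/5 ⇒ d = ln(5) / k
d = 1.6094 / 0.66 = 2.439 km

2440 m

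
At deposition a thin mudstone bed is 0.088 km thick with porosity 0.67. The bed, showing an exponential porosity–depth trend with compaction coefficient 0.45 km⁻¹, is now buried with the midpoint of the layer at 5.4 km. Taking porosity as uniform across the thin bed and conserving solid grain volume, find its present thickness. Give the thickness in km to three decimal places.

Porosity at 5.4 km: n = 0.67·exp(−0.45×5.4) = 0.0590
Solid-volume conservation: h(1−n) = h₀(1−n₀) ⇒ h = h₀·(1−n₀)/(1−n)
h = 0.088 × (1 − 0.67)/(1 − 0.0590) = 0.088 × 0.3507 = 0.0309 km

0.031 km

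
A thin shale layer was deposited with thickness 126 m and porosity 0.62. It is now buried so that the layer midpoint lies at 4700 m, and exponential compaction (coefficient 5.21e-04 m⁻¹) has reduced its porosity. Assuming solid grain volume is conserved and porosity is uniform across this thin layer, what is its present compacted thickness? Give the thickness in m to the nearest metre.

51 m

Working in km (1 km = 1000 m; k in km⁻¹ = k in m⁻¹ × 1000):
Porosity at 4.7 km: phi = 0.62·exp(−0.521×4.7) = 0.0536
Solid-volume conservation: h(1−phi) = h₀(1−phi₀) ⇒ h = h₀·(1−phi₀)/(1−phi)
h = 0.126 × (1 − 0.62)/(1 − 0.0536) = 0.126 × 0.4015 = 0.0506 km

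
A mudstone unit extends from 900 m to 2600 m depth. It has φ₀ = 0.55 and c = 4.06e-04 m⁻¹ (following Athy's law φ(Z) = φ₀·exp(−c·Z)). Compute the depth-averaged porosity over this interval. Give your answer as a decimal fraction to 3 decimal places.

Working in km (1 km = 1000 m; c in km⁻¹ = c in m⁻¹ × 1000):
⟨φ⟩ = (1/(Z₂−Z₁)) ∫ φ₀ e^(−cZ) dZ = φ₀·(e^(−c·Z₁) − e^(−c·Z₂)) / (c·(Z₂−Z₁))
e^(−0.406×0.9) = 0.6939; e^(−0.406×2.6) = 0.3480
⟨φ⟩ = 0.55 × (0.6939 − 0.3480) / (0.406 × 1.7) = 0.55 × 0.5012 = 0.2757

0.276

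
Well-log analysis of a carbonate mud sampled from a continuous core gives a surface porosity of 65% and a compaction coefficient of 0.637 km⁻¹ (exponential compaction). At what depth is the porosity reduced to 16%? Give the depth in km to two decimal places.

Invert Athy's law: Z = ln(phi₀/phi) / β
Z = ln(0.65/0.16) / 0.637 = ln(4.062) / 0.637 = 1.4018 / 0.637 = 2.201 km

2.20 km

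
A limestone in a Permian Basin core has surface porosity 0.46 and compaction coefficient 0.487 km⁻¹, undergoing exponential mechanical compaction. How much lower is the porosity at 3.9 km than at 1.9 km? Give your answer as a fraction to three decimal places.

phi(1.9) = 0.46·e^(−0.487×1.9) = 0.1823
phi(3.9) = 0.46·e^(−0.487×3.9) = 0.0688
Δphi = 0.1823 − 0.0688 = 0.1135

0.113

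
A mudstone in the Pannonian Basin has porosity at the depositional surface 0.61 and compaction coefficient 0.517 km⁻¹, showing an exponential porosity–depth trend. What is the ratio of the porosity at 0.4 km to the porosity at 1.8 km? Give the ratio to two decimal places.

n(Z₁)/n(Z₂) = e^(−k·Z₁)/e^(−k·Z₂) = e^{k(Z₂−Z₁)}
= exp(0.517 × 1.4) = exp(0.7238) = 2.0623

2.06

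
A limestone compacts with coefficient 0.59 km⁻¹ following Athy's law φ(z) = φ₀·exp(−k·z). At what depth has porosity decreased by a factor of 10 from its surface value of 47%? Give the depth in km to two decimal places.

φ/φ₀ = 1/10 ⇒ exp(−k·z) = 1/10 ⇒ z = ln(10) / k
z = 2.3026 / 0.59 = 3.903 km

3.90 km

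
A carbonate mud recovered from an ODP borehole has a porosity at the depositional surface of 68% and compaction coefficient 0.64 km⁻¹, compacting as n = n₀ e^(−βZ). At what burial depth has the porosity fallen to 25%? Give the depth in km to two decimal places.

1.56 km

Invert Athy's law: Z = ln(n₀/n) / β
Z = ln(0.68/0.25) / 0.64 = ln(2.72) / 0.64 = 1.0006 / 0.64 = 1.563 km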